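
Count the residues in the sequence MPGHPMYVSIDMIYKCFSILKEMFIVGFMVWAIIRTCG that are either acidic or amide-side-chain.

2

Acidic: D, E. Amide-side-chain: N, Q.
Acidic residues here: D11, E22 (2).
Amide-side-chain residues here: none (0).
The two groups share no amino acid, so total = 2 + 0 = 2.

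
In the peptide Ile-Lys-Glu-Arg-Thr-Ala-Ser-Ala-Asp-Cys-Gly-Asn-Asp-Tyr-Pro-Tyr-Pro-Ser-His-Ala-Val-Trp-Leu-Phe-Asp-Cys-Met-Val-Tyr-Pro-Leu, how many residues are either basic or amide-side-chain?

4

Basic: H, K, R. Amide-side-chain: N, Q.
Basic residues here: Lys2, Arg4, His19 (3).
Amide-side-chain residues here: Asn12 (1).
The two groups share no amino acid, so total = 3 + 1 = 4.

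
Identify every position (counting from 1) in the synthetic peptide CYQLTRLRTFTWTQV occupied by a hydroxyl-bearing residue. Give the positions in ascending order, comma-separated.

2, 5, 9, 11, 13

Serine (S), threonine (T), and tyrosine (Y) each carry a hydroxyl group on the side chain.
Matching residues: Y2, T5, T9, T11, T13.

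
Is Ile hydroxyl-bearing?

No

The –OH-bearing residues are Ser, Thr (aliphatic alcohols), and Tyr (phenol).
Isoleucine is not in this group.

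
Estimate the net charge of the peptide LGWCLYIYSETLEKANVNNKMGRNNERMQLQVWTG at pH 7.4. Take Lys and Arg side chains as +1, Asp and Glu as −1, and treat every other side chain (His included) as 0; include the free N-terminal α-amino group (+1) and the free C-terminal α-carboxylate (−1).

Positive (K, R): K14, K20, R23, R27 → +4.
Negative (D, E): E10, E13, E26 → −3.
The N-terminus (+1) and C-terminus (−1) cancel.
Net charge = (+4) + (−3) = +1.

+1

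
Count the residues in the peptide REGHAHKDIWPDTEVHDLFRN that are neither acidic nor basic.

Acidic: D, E. Basic: K, R, H. All other residues are neither.
Matching residues: G3, A5, I9, W10, P11, T13, V15, L18, F19, N21.

10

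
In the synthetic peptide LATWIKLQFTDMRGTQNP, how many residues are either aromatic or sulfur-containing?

3

Aromatic: F, W, Y. Sulfur-containing: C, M.
Aromatic residues here: W4, F9 (2).
Sulfur-containing residues here: M12 (1).
The two groups share no amino acid, so total = 2 + 1 = 3.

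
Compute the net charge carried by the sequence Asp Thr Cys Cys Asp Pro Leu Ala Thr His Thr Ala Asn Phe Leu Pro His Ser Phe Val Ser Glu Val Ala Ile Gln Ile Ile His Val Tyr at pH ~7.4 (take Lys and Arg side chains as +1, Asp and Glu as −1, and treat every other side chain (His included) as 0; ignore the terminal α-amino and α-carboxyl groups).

-3

Positive (K, R): none → +0.
Negative (D, E): Asp1, Asp5, Glu22 → −3.
Net charge = (+0) + (−3) = −3.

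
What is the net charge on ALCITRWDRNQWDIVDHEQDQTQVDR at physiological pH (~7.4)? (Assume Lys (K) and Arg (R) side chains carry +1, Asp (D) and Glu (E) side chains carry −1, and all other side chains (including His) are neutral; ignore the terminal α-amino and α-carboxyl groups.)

Positive (K, R): R6, R9, R26 → +3.
Negative (D, E): D8, D13, D16, E18, D20, D25 → −6.
Net charge = (+3) + (−6) = −3.

-3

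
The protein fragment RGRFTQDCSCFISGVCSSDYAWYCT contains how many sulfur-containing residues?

The sulfur-bearing residues are cysteine (–SH) and methionine (–S–CH₃).
Matching residues: C8, C10, C16, C24.

4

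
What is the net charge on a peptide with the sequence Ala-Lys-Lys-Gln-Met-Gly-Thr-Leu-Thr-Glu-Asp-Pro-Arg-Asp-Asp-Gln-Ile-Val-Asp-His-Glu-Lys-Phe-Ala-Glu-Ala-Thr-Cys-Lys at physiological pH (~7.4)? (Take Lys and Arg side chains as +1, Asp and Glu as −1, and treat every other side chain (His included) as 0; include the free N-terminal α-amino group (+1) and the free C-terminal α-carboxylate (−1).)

Positive (K, R): Lys2, Lys3, Arg13, Lys22, Lys29 → +5.
Negative (D, E): Glu10, Asp11, Asp14, Asp15, Asp19, Glu21, Glu25 → −7.
The N-terminus (+1) and C-terminus (−1) cancel.
Net charge = (+5) + (−7) = −2.

-2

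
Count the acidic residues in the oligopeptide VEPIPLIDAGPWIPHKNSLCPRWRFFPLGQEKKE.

The acidic residues are Asp (D) and Glu (E), whose side chains end in a carboxylate group.
Matching residues: E2, D8, E31, E34.

4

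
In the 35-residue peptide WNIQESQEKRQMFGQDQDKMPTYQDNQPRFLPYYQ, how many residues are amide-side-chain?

The amide-side-chain residues are Asn (N) and Gln (Q).
Matching residues: N2, Q4, Q7, Q11, Q15, Q17, Q24, N26, Q27, Q35.

10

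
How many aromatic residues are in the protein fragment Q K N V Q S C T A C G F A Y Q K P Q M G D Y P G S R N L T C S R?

3

The aromatic amino acids are Phe (F, benzyl), Trp (W, indole), and Tyr (Y, phenol).
Matching residues: F12, Y14, Y22.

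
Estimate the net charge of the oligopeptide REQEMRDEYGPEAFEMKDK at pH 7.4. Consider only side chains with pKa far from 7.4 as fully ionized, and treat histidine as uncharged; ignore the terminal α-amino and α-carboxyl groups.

-3

At pH ~7.4 the Lys and Arg side chains are protonated (+1), the Asp and Glu side chains are deprotonated (−1), and with His taken as neutral all other side chains carry no charge.
Positive (K, R): R1, R6, K17, K19 → +4.
Negative (D, E): E2, E4, D7, E8, E12, E15, D18 → −7.
Net charge = (+4) + (−7) = −3.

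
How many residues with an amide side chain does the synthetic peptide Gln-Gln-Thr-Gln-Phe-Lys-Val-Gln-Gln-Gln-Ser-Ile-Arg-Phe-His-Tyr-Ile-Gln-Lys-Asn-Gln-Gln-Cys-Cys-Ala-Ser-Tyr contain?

10

The amide-side-chain residues are Asn (N) and Gln (Q).
Matching residues: Gln1, Gln2, Gln4, Gln8, Gln9, Gln10, Gln18, Asn20, Gln21, Gln22.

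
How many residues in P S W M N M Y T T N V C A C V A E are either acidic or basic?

1

Acidic: D, E. Basic: H, K, R.
Acidic residues here: E17 (1).
Basic residues here: none (0).
The two groups share no amino acid, so total = 1 + 0 = 1.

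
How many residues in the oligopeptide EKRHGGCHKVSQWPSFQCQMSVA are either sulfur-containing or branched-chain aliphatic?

5

Sulfur-containing: C, M. Branched-chain aliphatic: I, L, V.
Sulfur-containing residues here: C7, C18, M20 (3).
Branched-chain aliphatic residues here: V10, V22 (2).
The two groups share no amino acid, so total = 3 + 2 = 5.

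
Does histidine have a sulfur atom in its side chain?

Cysteine (C, thiol) and methionine (M, thioether) are the two sulfur-containing amino acids.
Histidine is not in this group.

No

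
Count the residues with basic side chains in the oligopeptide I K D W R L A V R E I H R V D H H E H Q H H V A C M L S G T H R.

Lysine (K), arginine (R), and histidine (H) have basic, nitrogen-containing side chains.
Matching residues: K2, R5, R9, H12, R13, H16, H17, H19, H21, H22, H31, R32.

12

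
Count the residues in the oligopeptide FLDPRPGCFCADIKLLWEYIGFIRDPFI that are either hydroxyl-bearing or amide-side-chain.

Hydroxyl-bearing: S, T, Y. Amide-side-chain: N, Q.
Hydroxyl-bearing residues here: Y19 (1).
Amide-side-chain residues here: none (0).
The two groups share no amino acid, so total = 1 + 0 = 1.

1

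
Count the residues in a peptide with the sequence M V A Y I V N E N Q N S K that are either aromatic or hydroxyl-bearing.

2

Aromatic: F, W, Y. Hydroxyl-bearing: S, T, Y.
Aromatic residues here: Y4 (1).
Hydroxyl-bearing residues here: Y4, S12 (2).
Y is in both groups, so the 1 Y residue must not be double-counted.
Total = 1 + 2 − 1 = 2.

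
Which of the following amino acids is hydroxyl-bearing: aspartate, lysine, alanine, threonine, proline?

threonine

Serine (S), threonine (T), and tyrosine (Y) each carry a hydroxyl group on the side chain.
Of the listed options, only threonine belongs to this group.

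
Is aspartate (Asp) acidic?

Yes

The acidic residues are Asp (D) and Glu (E), whose side chains end in a carboxylate group.
Aspartate is in this group.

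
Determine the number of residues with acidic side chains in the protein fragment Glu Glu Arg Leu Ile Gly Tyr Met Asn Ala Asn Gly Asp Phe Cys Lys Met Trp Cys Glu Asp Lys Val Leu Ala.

The acidic residues are Asp (D) and Glu (E), whose side chains end in a carboxylate group.
Matching residues: Glu1, Glu2, Asp13, Glu20, Asp21.

5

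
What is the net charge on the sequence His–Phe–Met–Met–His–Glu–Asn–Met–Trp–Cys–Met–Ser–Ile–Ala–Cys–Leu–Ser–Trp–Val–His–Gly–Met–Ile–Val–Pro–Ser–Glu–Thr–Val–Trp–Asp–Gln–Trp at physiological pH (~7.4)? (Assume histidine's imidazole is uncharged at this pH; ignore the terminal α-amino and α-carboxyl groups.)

The side chains ionized at physiological pH are Lys/Arg (+1) and Asp/Glu (−1); with His treated as neutral, nothing else contributes.
Positive (K, R): none → +0.
Negative (D, E): Glu6, Glu27, Asp31 → −3.
Net charge = (+0) + (−3) = −3.

-3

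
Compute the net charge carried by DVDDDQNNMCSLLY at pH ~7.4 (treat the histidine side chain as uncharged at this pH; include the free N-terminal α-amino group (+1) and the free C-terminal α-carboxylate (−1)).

-4

Near pH 7.4, K and R contribute +1 each, D and E contribute −1 each, and every other side chain (His included, as stated) is uncharged.
Positive (K, R): none → +0.
Negative (D, E): D1, D3, D4, D5 → −4.
The N-terminus (+1) and C-terminus (−1) cancel.
Net charge = (+0) + (−4) = −4.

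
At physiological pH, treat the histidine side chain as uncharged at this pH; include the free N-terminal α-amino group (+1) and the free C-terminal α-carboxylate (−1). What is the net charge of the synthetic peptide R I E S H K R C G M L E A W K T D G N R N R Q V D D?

At pH ~7.4 the Lys and Arg side chains are protonated (+1), the Asp and Glu side chains are deprotonated (−1), and with His taken as neutral all other side chains carry no charge.
Positive (K, R): R1, K6, R7, K15, R20, R22 → +6.
Negative (D, E): E3, E12, D17, D25, D26 → −5.
The N-terminus (+1) and C-terminus (−1) cancel.
Net charge = (+6) + (−5) = +1.

+1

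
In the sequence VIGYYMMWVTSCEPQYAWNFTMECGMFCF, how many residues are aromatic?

8

Phenylalanine (F), tryptophan (W), and tyrosine (Y) have aromatic ring side chains.
Matching residues: Y4, Y5, W8, Y16, W18, F20, F27, F29.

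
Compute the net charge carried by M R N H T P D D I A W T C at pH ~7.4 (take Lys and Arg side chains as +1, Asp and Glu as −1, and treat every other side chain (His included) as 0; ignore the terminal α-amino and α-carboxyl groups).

-1

Positive (K, R): R2 → +1.
Negative (D, E): D7, D8 → −2.
Net charge = (+1) + (−2) = −1.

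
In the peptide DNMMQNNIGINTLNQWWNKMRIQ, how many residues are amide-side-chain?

9

Asparagine (N) and glutamine (Q) have uncharged amide side chains.
Matching residues: N2, Q5, N6, N7, N11, N14, Q15, N18, Q23.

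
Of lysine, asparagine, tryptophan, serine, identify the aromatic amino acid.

The aromatic amino acids are Phe (F, benzyl), Trp (W, indole), and Tyr (Y, phenol).
Of the listed options, only tryptophan belongs to this group.

tryptophan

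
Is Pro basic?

The basic amino acids are Lys (K), Arg (R), and His (H).
Proline is not in this group.

No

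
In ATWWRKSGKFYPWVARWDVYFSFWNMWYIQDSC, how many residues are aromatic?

12

The aromatic amino acids are Phe (F, benzyl), Trp (W, indole), and Tyr (Y, phenol).
Matching residues: W3, W4, F10, Y11, W13, W17, Y20, F21, F23, W24, W27, Y28.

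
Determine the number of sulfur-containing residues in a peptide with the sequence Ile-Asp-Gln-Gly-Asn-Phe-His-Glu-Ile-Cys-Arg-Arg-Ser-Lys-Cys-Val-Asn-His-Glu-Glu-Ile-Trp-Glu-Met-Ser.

3

Cysteine (C, thiol) and methionine (M, thioether) are the two sulfur-containing amino acids.
Matching residues: Cys10, Cys15, Met24.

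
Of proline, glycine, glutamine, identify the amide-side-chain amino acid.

glutamine

Asparagine (N) and glutamine (Q) have uncharged amide side chains.
Of the listed options, only glutamine belongs to this group.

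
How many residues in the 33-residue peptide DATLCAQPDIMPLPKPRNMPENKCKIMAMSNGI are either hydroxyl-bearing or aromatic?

2

Hydroxyl-bearing: S, T, Y. Aromatic: F, W, Y.
Hydroxyl-bearing residues here: T3, S30 (2).
Aromatic residues here: none (0).
(Y belongs to both groups, but none appear in this sequence.) Total = 2 + 0 = 2.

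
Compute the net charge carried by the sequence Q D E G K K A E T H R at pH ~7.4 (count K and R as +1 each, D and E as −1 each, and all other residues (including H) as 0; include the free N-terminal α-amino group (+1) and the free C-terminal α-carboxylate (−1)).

0

Positive (K, R): K5, K6, R11 → +3.
Negative (D, E): D2, E3, E8 → −3.
The N-terminus (+1) and C-terminus (−1) cancel.
Net charge = (+3) + (−3) = 0.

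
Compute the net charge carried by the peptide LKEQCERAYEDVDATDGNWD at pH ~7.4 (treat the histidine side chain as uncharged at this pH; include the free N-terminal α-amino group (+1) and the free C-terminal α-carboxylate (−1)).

The side chains ionized at physiological pH are Lys/Arg (+1) and Asp/Glu (−1); with His treated as neutral, nothing else contributes.
Positive (K, R): K2, R7 → +2.
Negative (D, E): E3, E6, E10, D11, D13, D16, D20 → −7.
The N-terminus (+1) and C-terminus (−1) cancel.
Net charge = (+2) + (−7) = −5.

-5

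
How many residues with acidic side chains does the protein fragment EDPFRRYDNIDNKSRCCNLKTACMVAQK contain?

4

The acidic residues are Asp (D) and Glu (E), whose side chains end in a carboxylate group.
Matching residues: E1, D2, D8, D11.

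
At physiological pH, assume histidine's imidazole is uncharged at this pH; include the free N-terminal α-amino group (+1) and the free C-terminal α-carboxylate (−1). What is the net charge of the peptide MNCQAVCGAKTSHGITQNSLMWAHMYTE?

0

Near pH 7.4, K and R contribute +1 each, D and E contribute −1 each, and every other side chain (His included, as stated) is uncharged.
Positive (K, R): K10 → +1.
Negative (D, E): E28 → −1.
The N-terminus (+1) and C-terminus (−1) cancel.
Net charge = (+1) + (−1) = 0.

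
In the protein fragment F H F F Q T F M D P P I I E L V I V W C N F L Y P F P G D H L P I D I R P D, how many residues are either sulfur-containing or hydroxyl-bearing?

Sulfur-containing: C, M. Hydroxyl-bearing: S, T, Y.
Sulfur-containing residues here: M8, C20 (2).
Hydroxyl-bearing residues here: T6, Y24 (2).
The two groups share no amino acid, so total = 2 + 2 = 4.

4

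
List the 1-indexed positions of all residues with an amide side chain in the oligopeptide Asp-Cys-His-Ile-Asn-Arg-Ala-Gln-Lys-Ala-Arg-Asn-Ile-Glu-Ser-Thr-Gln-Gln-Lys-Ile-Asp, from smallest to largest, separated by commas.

Only N (asparagine) and Q (glutamine) carry a side-chain carboxamide.
Matching residues: Asn5, Gln8, Asn12, Gln17, Gln18.

5, 8, 12, 17, 18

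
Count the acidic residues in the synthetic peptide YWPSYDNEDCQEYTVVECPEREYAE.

Aspartate (D) and glutamate (E) have carboxylic-acid side chains and are the acidic amino acids.
Matching residues: D6, E8, D9, E12, E17, E20, E22, E25.

8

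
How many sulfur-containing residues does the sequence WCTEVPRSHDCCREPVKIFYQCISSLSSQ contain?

The sulfur-bearing residues are cysteine (–SH) and methionine (–S–CH₃).
Matching residues: C2, C11, C12, C22.

4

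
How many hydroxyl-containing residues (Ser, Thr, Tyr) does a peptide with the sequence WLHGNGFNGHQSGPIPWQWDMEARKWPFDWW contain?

1

Matching residues: S12.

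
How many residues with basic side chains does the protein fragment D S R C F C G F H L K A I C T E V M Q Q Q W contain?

Lysine (K), arginine (R), and histidine (H) have basic, nitrogen-containing side chains.
Matching residues: R3, H9, K11.

3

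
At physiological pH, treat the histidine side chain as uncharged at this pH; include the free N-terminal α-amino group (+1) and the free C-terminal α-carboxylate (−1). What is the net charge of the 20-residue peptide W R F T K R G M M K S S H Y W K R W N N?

Near pH 7.4, K and R contribute +1 each, D and E contribute −1 each, and every other side chain (His included, as stated) is uncharged.
Positive (K, R): R2, K5, R6, K10, K16, R17 → +6.
Negative (D, E): none → −0.
The N-terminus (+1) and C-terminus (−1) cancel.
Net charge = (+6) + (−0) = +6.

+6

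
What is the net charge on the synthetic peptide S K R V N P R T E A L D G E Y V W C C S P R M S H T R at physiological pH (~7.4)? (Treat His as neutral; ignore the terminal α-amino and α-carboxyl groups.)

Near pH 7.4, K and R contribute +1 each, D and E contribute −1 each, and every other side chain (His included, as stated) is uncharged.
Positive (K, R): K2, R3, R7, R22, R27 → +5.
Negative (D, E): E9, D12, E14 → −3.
Net charge = (+5) + (−3) = +2.

+2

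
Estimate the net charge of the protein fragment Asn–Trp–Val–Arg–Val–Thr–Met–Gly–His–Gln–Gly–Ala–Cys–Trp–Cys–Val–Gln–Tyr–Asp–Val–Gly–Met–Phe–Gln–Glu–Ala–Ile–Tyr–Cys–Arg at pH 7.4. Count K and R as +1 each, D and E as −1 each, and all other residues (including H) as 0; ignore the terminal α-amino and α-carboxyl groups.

0

Positive (K, R): Arg4, Arg30 → +2.
Negative (D, E): Asp19, Glu25 → −2.
Net charge = (+2) + (−2) = 0.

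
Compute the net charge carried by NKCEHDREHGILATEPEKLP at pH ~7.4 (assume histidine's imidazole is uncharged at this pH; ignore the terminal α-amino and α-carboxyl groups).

-2

Near pH 7.4, K and R contribute +1 each, D and E contribute −1 each, and every other side chain (His included, as stated) is uncharged.
Positive (K, R): K2, R7, K18 → +3.
Negative (D, E): E4, D6, E8, E15, E17 → −5.
Net charge = (+3) + (−5) = −2.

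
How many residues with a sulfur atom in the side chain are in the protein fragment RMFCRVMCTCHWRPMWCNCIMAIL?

The sulfur-bearing residues are cysteine (–SH) and methionine (–S–CH₃).
Matching residues: M2, C4, M7, C8, C10, M15, C17, C19, M21.

9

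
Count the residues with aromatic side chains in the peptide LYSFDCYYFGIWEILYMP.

7

F, W, and Y each carry an aromatic ring on the side chain.
Matching residues: Y2, F4, Y7, Y8, F9, W12, Y16.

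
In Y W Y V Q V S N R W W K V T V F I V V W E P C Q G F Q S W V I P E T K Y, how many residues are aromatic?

10

The aromatic amino acids are Phe (F, benzyl), Trp (W, indole), and Tyr (Y, phenol).
Matching residues: Y1, W2, Y3, W10, W11, F16, W20, F26, W29, Y36.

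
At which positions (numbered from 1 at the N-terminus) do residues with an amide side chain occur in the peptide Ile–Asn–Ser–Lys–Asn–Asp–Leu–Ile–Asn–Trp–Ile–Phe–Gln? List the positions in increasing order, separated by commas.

2, 5, 9, 13

Only N (asparagine) and Q (glutamine) carry a side-chain carboxamide.
Matching residues: Asn2, Asn5, Asn9, Gln13.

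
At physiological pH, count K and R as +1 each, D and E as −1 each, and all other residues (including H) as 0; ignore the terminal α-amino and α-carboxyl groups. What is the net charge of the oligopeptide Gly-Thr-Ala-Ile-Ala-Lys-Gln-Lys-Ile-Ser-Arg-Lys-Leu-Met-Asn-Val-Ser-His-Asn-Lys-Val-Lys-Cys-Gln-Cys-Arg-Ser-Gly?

+7

Positive (K, R): Lys6, Lys8, Arg11, Lys12, Lys20, Lys22, Arg26 → +7.
Negative (D, E): none → −0.
Net charge = (+7) + (−0) = +7.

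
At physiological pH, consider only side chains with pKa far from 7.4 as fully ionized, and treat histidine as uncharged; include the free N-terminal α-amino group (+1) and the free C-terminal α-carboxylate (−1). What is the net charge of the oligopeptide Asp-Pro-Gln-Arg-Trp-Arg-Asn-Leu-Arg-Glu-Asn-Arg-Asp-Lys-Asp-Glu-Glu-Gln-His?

At pH ~7.4 the Lys and Arg side chains are protonated (+1), the Asp and Glu side chains are deprotonated (−1), and with His taken as neutral all other side chains carry no charge.
Positive (K, R): Arg4, Arg6, Arg9, Arg12, Lys14 → +5.
Negative (D, E): Asp1, Glu10, Asp13, Asp15, Glu16, Glu17 → −6.
The N-terminus (+1) and C-terminus (−1) cancel.
Net charge = (+5) + (−6) = −1.

-1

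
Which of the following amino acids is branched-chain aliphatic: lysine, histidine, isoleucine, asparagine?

V, L, and I make up the branched-chain aliphatic group.
Of the listed options, only isoleucine belongs to this group.

isoleucine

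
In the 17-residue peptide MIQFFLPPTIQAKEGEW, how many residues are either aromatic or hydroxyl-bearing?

4

Aromatic: F, W, Y. Hydroxyl-bearing: S, T, Y.
Aromatic residues here: F4, F5, W17 (3).
Hydroxyl-bearing residues here: T9 (1).
(Y belongs to both groups, but none appear in this sequence.) Total = 3 + 1 = 4.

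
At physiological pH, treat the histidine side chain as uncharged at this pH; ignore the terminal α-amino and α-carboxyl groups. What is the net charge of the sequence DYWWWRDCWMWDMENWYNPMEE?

-5

The side chains ionized at physiological pH are Lys/Arg (+1) and Asp/Glu (−1); with His treated as neutral, nothing else contributes.
Positive (K, R): R6 → +1.
Negative (D, E): D1, D7, D12, E14, E21, E22 → −6.
Net charge = (+1) + (−6) = −5.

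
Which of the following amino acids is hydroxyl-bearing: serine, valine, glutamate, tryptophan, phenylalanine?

serine

The –OH-bearing residues are Ser, Thr (aliphatic alcohols), and Tyr (phenol).
Of the listed options, only serine belongs to this group.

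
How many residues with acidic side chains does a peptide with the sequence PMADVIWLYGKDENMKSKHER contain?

4

Only D (aspartate) and E (glutamate) carry a side-chain carboxylic acid.
Matching residues: D4, D12, E13, E20.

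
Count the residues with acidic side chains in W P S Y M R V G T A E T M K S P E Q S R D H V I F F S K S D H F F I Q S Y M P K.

Aspartate (D) and glutamate (E) have carboxylic-acid side chains and are the acidic amino acids.
Matching residues: E11, E17, D21, D30.

4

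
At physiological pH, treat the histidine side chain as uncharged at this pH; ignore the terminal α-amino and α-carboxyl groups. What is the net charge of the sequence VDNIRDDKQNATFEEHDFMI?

-4

Near pH 7.4, K and R contribute +1 each, D and E contribute −1 each, and every other side chain (His included, as stated) is uncharged.
Positive (K, R): R5, K8 → +2.
Negative (D, E): D2, D6, D7, E14, E15, D17 → −6.
Net charge = (+2) + (−6) = −4.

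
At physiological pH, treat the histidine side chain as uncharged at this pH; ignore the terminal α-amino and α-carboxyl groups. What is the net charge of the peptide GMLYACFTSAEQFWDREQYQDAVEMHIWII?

-4

Near pH 7.4, K and R contribute +1 each, D and E contribute −1 each, and every other side chain (His included, as stated) is uncharged.
Positive (K, R): R16 → +1.
Negative (D, E): E11, D15, E17, D21, E24 → −5.
Net charge = (+1) + (−5) = −4.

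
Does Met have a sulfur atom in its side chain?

Yes

Cysteine (C, thiol) and methionine (M, thioether) are the two sulfur-containing amino acids.
Methionine is in this group.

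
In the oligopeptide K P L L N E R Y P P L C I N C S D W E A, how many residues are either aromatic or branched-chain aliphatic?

6

Aromatic: F, W, Y. Branched-chain aliphatic: I, L, V.
Aromatic residues here: Y8, W18 (2).
Branched-chain aliphatic residues here: L3, L4, L11, I13 (4).
The two groups share no amino acid, so total = 2 + 4 = 6.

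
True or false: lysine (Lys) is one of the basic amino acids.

True

The basic amino acids are Lys (K), Arg (R), and His (H).
Lysine is in this group.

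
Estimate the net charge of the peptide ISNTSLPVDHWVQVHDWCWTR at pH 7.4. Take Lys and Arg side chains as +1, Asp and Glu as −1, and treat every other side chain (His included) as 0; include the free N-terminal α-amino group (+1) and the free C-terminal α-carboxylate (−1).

Positive (K, R): R21 → +1.
Negative (D, E): D9, D16 → −2.
The N-terminus (+1) and C-terminus (−1) cancel.
Net charge = (+1) + (−2) = −1.

-1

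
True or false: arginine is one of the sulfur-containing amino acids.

Only Cys (C) and Met (M) have a sulfur atom in the side chain.
Arginine is not in this group.

False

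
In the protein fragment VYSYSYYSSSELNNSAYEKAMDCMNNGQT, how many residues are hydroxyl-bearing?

The –OH-bearing residues are Ser, Thr (aliphatic alcohols), and Tyr (phenol).
Matching residues: Y2, S3, Y4, S5, Y6, Y7, S8, S9, S10, S15, Y17, T29.

12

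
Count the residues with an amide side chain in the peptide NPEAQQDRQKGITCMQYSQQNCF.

The amide-side-chain residues are Asn (N) and Gln (Q).
Matching residues: N1, Q5, Q6, Q9, Q16, Q19, Q20, N21.

8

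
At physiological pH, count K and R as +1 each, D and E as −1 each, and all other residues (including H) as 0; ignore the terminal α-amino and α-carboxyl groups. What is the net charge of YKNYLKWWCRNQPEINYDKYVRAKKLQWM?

+5

Positive (K, R): K2, K6, R10, K19, R22, K24, K25 → +7.
Negative (D, E): E14, D18 → −2.
Net charge = (+7) + (−2) = +5.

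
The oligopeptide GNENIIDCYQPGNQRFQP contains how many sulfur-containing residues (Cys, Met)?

Matching residues: C8.

1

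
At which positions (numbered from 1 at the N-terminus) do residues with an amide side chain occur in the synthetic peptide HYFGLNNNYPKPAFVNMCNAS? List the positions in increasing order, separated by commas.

6, 7, 8, 16, 19

Only N (asparagine) and Q (glutamine) carry a side-chain carboxamide.
Matching residues: N6, N7, N8, N16, N19.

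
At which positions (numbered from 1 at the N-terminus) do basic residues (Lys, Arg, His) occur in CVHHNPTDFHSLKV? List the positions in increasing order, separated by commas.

3, 4, 10, 13

Matching residues: H3, H4, H10, K13.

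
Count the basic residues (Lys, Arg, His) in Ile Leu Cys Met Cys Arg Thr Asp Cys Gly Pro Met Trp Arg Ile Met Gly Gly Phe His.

Matching residues: Arg6, Arg14, His20.

3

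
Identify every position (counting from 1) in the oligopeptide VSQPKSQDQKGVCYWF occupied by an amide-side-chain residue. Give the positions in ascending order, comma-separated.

3, 7, 9

The amide-side-chain residues are Asn (N) and Gln (Q).
Matching residues: Q3, Q7, Q9.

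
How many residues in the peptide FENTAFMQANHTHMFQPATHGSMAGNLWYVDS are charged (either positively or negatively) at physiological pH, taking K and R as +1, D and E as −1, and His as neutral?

2

Charged side chains at pH ~7.4: K, R (positive); D, E (negative).
Matching residues: E2, D31.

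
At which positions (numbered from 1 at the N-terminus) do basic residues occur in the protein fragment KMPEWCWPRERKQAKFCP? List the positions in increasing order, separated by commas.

1, 9, 11, 12, 15

The basic amino acids are Lys (K), Arg (R), and His (H).
Matching residues: K1, R9, R11, K12, K15.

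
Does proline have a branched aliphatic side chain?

No

V, L, and I make up the branched-chain aliphatic group.
Proline is not in this group.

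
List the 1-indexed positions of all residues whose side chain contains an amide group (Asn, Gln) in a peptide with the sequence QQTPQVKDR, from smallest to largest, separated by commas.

Matching residues: Q1, Q2, Q5.

1, 2, 5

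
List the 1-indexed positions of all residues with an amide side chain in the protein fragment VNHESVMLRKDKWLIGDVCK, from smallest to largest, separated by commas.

The amide-side-chain residues are Asn (N) and Gln (Q).
Matching residues: N2.

2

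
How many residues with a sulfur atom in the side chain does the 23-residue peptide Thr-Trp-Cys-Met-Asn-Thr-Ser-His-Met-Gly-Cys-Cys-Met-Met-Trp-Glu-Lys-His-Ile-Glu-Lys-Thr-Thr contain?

7

Cysteine (C, thiol) and methionine (M, thioether) are the two sulfur-containing amino acids.
Matching residues: Cys3, Met4, Met9, Cys11, Cys12, Met13, Met14.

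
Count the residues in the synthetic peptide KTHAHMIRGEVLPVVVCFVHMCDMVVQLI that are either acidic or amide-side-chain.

3

Acidic: D, E. Amide-side-chain: N, Q.
Acidic residues here: E10, D23 (2).
Amide-side-chain residues here: Q27 (1).
The two groups share no amino acid, so total = 2 + 1 = 3.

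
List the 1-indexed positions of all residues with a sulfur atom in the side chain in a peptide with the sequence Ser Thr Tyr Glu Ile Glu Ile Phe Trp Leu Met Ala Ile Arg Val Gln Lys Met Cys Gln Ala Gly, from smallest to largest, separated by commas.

11, 18, 19

Cysteine (C, thiol) and methionine (M, thioether) are the two sulfur-containing amino acids.
Matching residues: Met11, Met18, Cys19.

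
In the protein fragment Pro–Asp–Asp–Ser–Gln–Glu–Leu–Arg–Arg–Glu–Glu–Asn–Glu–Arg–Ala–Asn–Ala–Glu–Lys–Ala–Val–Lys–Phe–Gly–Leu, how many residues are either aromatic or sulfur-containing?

Aromatic: F, W, Y. Sulfur-containing: C, M.
Aromatic residues here: Phe23 (1).
Sulfur-containing residues here: none (0).
The two groups share no amino acid, so total = 1 + 0 = 1.

1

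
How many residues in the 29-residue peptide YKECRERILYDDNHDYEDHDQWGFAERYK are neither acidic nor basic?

13

Acidic: D, E. Basic: K, R, H. All other residues are neither.
Matching residues: Y1, C4, I8, L9, Y10, N13, Y16, Q21, W22, G23, F24, A25, Y28.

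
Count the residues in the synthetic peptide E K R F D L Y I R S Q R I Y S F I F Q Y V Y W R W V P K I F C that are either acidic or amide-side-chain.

Acidic: D, E. Amide-side-chain: N, Q.
Acidic residues here: E1, D5 (2).
Amide-side-chain residues here: Q11, Q19 (2).
The two groups share no amino acid, so total = 2 + 2 = 4.

4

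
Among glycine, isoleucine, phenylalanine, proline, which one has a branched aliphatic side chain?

isoleucine

Valine (V), leucine (L), and isoleucine (I) are the branched-chain amino acids.
Of the listed options, only isoleucine belongs to this group.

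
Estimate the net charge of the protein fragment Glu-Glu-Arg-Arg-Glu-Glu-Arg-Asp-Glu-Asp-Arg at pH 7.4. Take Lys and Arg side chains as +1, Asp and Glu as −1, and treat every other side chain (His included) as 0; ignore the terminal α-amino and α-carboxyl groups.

-3

Positive (K, R): Arg3, Arg4, Arg7, Arg11 → +4.
Negative (D, E): Glu1, Glu2, Glu5, Glu6, Asp8, Glu9, Asp10 → −7.
Net charge = (+4) + (−7) = −3.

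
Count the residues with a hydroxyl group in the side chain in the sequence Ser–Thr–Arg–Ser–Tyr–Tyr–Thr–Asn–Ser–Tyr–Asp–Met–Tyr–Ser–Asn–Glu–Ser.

11

S, T, and Y are the three residues with a side-chain hydroxyl.
Matching residues: Ser1, Thr2, Ser4, Tyr5, Tyr6, Thr7, Ser9, Tyr10, Tyr13, Ser14, Ser17.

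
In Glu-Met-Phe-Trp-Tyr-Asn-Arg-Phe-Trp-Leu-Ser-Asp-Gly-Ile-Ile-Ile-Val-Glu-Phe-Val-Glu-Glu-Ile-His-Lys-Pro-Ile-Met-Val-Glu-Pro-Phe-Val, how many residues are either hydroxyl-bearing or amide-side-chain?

3

Hydroxyl-bearing: S, T, Y. Amide-side-chain: N, Q.
Hydroxyl-bearing residues here: Tyr5, Ser11 (2).
Amide-side-chain residues here: Asn6 (1).
The two groups share no amino acid, so total = 2 + 1 = 3.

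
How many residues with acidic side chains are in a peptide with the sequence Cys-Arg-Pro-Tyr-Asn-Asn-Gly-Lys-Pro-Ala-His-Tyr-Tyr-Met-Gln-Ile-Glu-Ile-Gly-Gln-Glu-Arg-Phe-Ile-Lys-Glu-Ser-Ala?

Only D (aspartate) and E (glutamate) carry a side-chain carboxylic acid.
Matching residues: Glu17, Glu21, Glu26.

3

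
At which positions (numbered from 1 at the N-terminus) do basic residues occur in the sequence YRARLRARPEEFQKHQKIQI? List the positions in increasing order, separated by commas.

Lysine (K), arginine (R), and histidine (H) have basic, nitrogen-containing side chains.
Matching residues: R2, R4, R6, R8, K14, H15, K17.

2, 4, 6, 8, 14, 15, 17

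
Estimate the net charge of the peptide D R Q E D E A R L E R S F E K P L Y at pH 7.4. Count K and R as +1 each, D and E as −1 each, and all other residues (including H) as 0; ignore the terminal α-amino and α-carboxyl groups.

Positive (K, R): R2, R8, R11, K15 → +4.
Negative (D, E): D1, E4, D5, E6, E10, E14 → −6.
Net charge = (+4) + (−6) = −2.

-2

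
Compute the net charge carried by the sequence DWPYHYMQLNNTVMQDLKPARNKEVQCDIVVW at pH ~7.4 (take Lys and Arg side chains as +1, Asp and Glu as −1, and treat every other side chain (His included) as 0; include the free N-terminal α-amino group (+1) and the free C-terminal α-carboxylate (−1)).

-1

Positive (K, R): K18, R21, K23 → +3.
Negative (D, E): D1, D16, E24, D28 → −4.
The N-terminus (+1) and C-terminus (−1) cancel.
Net charge = (+3) + (−4) = −1.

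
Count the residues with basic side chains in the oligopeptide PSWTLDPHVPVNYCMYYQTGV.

1

The basic amino acids are Lys (K), Arg (R), and His (H).
Matching residues: H8.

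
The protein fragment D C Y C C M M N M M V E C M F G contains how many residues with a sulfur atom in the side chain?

The sulfur-bearing residues are cysteine (–SH) and methionine (–S–CH₃).
Matching residues: C2, C4, C5, M6, M7, M9, M10, C13, M14.

9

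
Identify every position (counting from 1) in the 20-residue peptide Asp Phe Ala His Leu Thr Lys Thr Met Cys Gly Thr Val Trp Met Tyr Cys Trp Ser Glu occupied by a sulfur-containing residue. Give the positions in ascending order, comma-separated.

9, 10, 15, 17

Matching residues: Met9, Cys10, Met15, Cys17.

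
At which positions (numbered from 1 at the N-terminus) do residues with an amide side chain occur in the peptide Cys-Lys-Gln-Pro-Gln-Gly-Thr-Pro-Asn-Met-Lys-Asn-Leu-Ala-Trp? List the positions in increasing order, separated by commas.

3, 5, 9, 12

Only N (asparagine) and Q (glutamine) carry a side-chain carboxamide.
Matching residues: Gln3, Gln5, Asn9, Asn12.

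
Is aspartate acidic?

Only D (aspartate) and E (glutamate) carry a side-chain carboxylic acid.
Aspartate is in this group.

Yes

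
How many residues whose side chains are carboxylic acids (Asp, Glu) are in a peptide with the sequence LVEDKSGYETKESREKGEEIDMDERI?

10

Matching residues: E3, D4, E9, E12, E15, E18, E19, D21, D23, E24.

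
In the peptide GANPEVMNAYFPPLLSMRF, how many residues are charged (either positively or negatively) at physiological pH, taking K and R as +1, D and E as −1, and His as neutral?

2

Charged side chains at pH ~7.4: K, R (positive); D, E (negative).
Matching residues: E5, R18.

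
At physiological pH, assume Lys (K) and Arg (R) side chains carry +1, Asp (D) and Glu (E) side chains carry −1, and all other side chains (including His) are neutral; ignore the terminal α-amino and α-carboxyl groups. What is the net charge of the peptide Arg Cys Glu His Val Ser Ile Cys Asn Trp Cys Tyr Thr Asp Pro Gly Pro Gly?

-1

Positive (K, R): Arg1 → +1.
Negative (D, E): Glu3, Asp14 → −2.
Net charge = (+1) + (−2) = −1.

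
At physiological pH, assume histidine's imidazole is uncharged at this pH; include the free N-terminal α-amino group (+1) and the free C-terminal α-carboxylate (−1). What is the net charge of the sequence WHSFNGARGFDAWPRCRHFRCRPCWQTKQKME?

Near pH 7.4, K and R contribute +1 each, D and E contribute −1 each, and every other side chain (His included, as stated) is uncharged.
Positive (K, R): R8, R15, R17, R20, R22, K28, K30 → +7.
Negative (D, E): D11, E32 → −2.
The N-terminus (+1) and C-terminus (−1) cancel.
Net charge = (+7) + (−2) = +5.

+5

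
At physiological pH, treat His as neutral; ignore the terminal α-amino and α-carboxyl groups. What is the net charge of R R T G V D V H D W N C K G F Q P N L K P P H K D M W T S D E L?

0

The side chains ionized at physiological pH are Lys/Arg (+1) and Asp/Glu (−1); with His treated as neutral, nothing else contributes.
Positive (K, R): R1, R2, K13, K20, K24 → +5.
Negative (D, E): D6, D9, D25, D30, E31 → −5.
Net charge = (+5) + (−5) = 0.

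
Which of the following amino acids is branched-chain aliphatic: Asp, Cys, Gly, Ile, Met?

Ile

V, L, and I make up the branched-chain aliphatic group.
Of the listed options, only Ile belongs to this group.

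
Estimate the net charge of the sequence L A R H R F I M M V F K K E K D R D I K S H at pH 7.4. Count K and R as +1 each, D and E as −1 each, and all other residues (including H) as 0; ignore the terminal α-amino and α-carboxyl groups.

Positive (K, R): R3, R5, K12, K13, K15, R17, K20 → +7.
Negative (D, E): E14, D16, D18 → −3.
Net charge = (+7) + (−3) = +4.

+4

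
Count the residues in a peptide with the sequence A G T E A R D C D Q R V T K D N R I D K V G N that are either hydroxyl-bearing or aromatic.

2

Hydroxyl-bearing: S, T, Y. Aromatic: F, W, Y.
Hydroxyl-bearing residues here: T3, T13 (2).
Aromatic residues here: none (0).
(Y belongs to both groups, but none appear in this sequence.) Total = 2 + 0 = 2.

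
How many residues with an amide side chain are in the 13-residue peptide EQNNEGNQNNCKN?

8

Asparagine (N) and glutamine (Q) have uncharged amide side chains.
Matching residues: Q2, N3, N4, N7, Q8, N9, N10, N13.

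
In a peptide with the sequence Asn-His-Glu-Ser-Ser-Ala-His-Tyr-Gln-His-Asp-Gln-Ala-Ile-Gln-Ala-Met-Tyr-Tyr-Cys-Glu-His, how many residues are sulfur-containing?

2

Only Cys (C) and Met (M) have a sulfur atom in the side chain.
Matching residues: Met17, Cys20.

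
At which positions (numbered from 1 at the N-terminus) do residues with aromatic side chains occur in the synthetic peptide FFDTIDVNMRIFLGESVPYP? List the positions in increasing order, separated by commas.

1, 2, 12, 19

F, W, and Y each carry an aromatic ring on the side chain.
Matching residues: F1, F2, F12, Y19.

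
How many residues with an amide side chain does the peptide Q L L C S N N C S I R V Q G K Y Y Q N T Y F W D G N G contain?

7

Only N (asparagine) and Q (glutamine) carry a side-chain carboxamide.
Matching residues: Q1, N6, N7, Q13, Q18, N19, N26.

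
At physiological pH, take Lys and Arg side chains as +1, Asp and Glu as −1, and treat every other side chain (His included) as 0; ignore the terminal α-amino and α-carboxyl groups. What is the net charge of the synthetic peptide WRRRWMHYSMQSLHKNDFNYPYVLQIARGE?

+3

Positive (K, R): R2, R3, R4, K15, R28 → +5.
Negative (D, E): D17, E30 → −2.
Net charge = (+5) + (−2) = +3.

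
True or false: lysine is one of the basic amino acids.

True

K, R, and H are the three residues with basic side chains (ε-amine, guanidinium, and imidazole respectively).
Lysine is in this group.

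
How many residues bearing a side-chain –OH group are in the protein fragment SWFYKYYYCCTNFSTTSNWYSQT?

Serine (S), threonine (T), and tyrosine (Y) each carry a hydroxyl group on the side chain.
Matching residues: S1, Y4, Y6, Y7, Y8, T11, S14, T15, T16, S17, Y20, S21, T23.

13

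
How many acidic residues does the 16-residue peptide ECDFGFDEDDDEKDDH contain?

10

The acidic residues are Asp (D) and Glu (E), whose side chains end in a carboxylate group.
Matching residues: E1, D3, D7, E8, D9, D10, D11, E12, D14, D15.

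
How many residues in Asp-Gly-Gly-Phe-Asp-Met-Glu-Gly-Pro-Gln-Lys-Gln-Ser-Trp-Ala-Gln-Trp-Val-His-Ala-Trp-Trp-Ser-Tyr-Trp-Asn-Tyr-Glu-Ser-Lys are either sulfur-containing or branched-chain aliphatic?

Sulfur-containing: C, M. Branched-chain aliphatic: I, L, V.
Sulfur-containing residues here: Met6 (1).
Branched-chain aliphatic residues here: Val18 (1).
The two groups share no amino acid, so total = 1 + 1 = 2.

2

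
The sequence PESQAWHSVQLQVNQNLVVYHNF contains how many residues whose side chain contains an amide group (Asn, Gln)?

7

Matching residues: Q4, Q10, Q12, N14, Q15, N16, N22.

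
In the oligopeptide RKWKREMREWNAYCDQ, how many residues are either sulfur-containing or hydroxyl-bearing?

3

Sulfur-containing: C, M. Hydroxyl-bearing: S, T, Y.
Sulfur-containing residues here: M7, C14 (2).
Hydroxyl-bearing residues here: Y13 (1).
The two groups share no amino acid, so total = 2 + 1 = 3.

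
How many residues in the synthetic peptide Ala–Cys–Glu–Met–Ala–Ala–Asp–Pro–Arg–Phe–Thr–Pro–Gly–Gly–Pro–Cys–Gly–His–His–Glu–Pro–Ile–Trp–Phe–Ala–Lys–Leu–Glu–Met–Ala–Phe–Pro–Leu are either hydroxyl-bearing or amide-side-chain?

1

Hydroxyl-bearing: S, T, Y. Amide-side-chain: N, Q.
Hydroxyl-bearing residues here: Thr11 (1).
Amide-side-chain residues here: none (0).
The two groups share no amino acid, so total = 1 + 0 = 1.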